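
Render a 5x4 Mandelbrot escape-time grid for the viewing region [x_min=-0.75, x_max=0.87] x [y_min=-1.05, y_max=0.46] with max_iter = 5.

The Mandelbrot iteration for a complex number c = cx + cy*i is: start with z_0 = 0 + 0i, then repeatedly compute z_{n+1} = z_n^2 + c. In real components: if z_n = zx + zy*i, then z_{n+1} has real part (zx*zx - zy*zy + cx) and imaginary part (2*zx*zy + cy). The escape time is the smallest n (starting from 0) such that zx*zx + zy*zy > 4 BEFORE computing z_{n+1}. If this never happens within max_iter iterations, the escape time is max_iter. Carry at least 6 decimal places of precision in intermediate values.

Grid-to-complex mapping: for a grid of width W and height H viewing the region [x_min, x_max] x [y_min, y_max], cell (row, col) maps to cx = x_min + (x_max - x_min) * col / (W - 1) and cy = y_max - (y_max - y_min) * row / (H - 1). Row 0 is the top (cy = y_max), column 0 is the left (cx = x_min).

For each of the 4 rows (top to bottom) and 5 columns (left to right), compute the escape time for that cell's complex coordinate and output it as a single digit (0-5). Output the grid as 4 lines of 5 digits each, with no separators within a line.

(row=0, col=0): c = -0.7500 + 0.4600i → escape time 5
(row=0, col=1): c = -0.3450 + 0.4600i → escape time 5
(row=0, col=2): c = 0.0600 + 0.4600i → escape time 5
(row=0, col=3): c = 0.4650 + 0.4600i → escape time 5
(row=0, col=4): c = 0.8700 + 0.4600i → escape time 3
(row=1, col=0): c = -0.7500 + -0.0433i → escape time 5
(row=1, col=1): c = -0.3450 + -0.0433i → escape time 5
(row=1, col=2): c = 0.0600 + -0.0433i → escape time 5
(row=1, col=3): c = 0.4650 + -0.0433i → escape time 5
(row=1, col=4): c = 0.8700 + -0.0433i → escape time 3
(row=2, col=0): c = -0.7500 + -0.5467i → escape time 5
(row=2, col=1): c = -0.3450 + -0.5467i → escape time 5
(row=2, col=2): c = 0.0600 + -0.5467i → escape time 5
(row=2, col=3): c = 0.4650 + -0.5467i → escape time 5
(row=2, col=4): c = 0.8700 + -0.5467i → escape time 2
(row=3, col=0): c = -0.7500 + -1.0500i → escape time 3
(row=3, col=1): c = -0.3450 + -1.0500i → escape time 4
(row=3, col=2): c = 0.0600 + -1.0500i → escape time 4
(row=3, col=3): c = 0.4650 + -1.0500i → escape time 2
(row=3, col=4): c = 0.8700 + -1.0500i → escape time 2

Answer: 55553
55553
55552
34422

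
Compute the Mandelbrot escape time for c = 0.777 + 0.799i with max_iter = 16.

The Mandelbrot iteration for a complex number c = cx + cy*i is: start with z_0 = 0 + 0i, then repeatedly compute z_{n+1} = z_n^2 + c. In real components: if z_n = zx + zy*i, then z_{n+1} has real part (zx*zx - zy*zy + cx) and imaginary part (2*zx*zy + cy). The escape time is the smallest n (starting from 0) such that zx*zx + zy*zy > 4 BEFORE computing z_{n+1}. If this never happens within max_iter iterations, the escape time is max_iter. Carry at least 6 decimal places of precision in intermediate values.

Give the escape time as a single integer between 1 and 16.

z_0 = 0 + 0i, c = 0.7770 + 0.7990i
Iter 1: z = 0.7770 + 0.7990i, |z|^2 = 1.2421
Iter 2: z = 0.7423 + 2.0406i, |z|^2 = 4.7153
Escaped at iteration 2

Answer: 2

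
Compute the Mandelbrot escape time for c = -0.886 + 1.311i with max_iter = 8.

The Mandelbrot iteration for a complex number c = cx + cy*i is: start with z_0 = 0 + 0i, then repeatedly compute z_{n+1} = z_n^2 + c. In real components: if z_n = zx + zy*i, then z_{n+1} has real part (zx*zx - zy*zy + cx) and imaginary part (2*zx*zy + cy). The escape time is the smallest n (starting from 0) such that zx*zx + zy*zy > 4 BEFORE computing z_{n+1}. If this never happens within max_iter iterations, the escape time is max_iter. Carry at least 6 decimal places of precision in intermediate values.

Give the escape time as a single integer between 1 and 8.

z_0 = 0 + 0i, c = -0.8860 + 1.3110i
Iter 1: z = -0.8860 + 1.3110i, |z|^2 = 2.5037
Iter 2: z = -1.8197 + -1.0121i, |z|^2 = 4.3357
Escaped at iteration 2

Answer: 2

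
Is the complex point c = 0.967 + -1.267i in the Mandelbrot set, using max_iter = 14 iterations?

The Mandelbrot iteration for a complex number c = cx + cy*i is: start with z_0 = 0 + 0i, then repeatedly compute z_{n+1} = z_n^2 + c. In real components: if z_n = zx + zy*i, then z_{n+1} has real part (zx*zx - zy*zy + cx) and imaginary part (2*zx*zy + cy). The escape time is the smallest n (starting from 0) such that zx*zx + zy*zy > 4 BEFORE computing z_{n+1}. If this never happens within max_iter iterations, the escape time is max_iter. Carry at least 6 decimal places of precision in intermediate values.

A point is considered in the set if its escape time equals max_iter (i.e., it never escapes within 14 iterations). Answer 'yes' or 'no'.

Answer: no

Derivation:
z_0 = 0 + 0i, c = 0.9670 + -1.2670i
Iter 1: z = 0.9670 + -1.2670i, |z|^2 = 2.5404
Iter 2: z = 0.2968 + -3.7174i, |z|^2 = 13.9070
Escaped at iteration 2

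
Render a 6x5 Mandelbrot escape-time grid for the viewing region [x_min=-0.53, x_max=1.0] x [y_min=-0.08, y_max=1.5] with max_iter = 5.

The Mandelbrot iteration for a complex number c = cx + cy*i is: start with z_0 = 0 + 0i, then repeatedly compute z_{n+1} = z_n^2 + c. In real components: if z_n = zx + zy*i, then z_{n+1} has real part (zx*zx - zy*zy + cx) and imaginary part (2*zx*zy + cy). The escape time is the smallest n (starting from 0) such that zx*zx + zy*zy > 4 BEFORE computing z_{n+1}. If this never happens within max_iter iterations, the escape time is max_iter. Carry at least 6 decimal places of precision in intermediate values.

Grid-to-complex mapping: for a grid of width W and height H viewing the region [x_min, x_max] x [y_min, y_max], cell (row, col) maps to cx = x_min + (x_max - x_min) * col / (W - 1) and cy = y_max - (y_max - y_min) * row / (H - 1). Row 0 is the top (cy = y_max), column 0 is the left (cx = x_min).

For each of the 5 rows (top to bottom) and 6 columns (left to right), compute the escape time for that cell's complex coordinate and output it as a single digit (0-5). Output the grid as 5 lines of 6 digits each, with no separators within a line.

(row=0, col=0): c = -0.5300 + 1.5000i → escape time 2
(row=0, col=1): c = -0.2240 + 1.5000i → escape time 2
(row=0, col=2): c = 0.0820 + 1.5000i → escape time 2
(row=0, col=3): c = 0.3880 + 1.5000i → escape time 2
(row=0, col=4): c = 0.6940 + 1.5000i → escape time 2
(row=0, col=5): c = 1.0000 + 1.5000i → escape time 2
(row=1, col=0): c = -0.5300 + 1.1050i → escape time 3
(row=1, col=1): c = -0.2240 + 1.1050i → escape time 5
(row=1, col=2): c = 0.0820 + 1.1050i → escape time 4
(row=1, col=3): c = 0.3880 + 1.1050i → escape time 2
(row=1, col=4): c = 0.6940 + 1.1050i → escape time 2
(row=1, col=5): c = 1.0000 + 1.1050i → escape time 2
(row=2, col=0): c = -0.5300 + 0.7100i → escape time 5
(row=2, col=1): c = -0.2240 + 0.7100i → escape time 5
(row=2, col=2): c = 0.0820 + 0.7100i → escape time 5
(row=2, col=3): c = 0.3880 + 0.7100i → escape time 5
(row=2, col=4): c = 0.6940 + 0.7100i → escape time 3
(row=2, col=5): c = 1.0000 + 0.7100i → escape time 2
(row=3, col=0): c = -0.5300 + 0.3150i → escape time 5
(row=3, col=1): c = -0.2240 + 0.3150i → escape time 5
(row=3, col=2): c = 0.0820 + 0.3150i → escape time 5
(row=3, col=3): c = 0.3880 + 0.3150i → escape time 5
(row=3, col=4): c = 0.6940 + 0.3150i → escape time 3
(row=3, col=5): c = 1.0000 + 0.3150i → escape time 2
(row=4, col=0): c = -0.5300 + -0.0800i → escape time 5
(row=4, col=1): c = -0.2240 + -0.0800i → escape time 5
(row=4, col=2): c = 0.0820 + -0.0800i → escape time 5
(row=4, col=3): c = 0.3880 + -0.0800i → escape time 5
(row=4, col=4): c = 0.6940 + -0.0800i → escape time 3
(row=4, col=5): c = 1.0000 + -0.0800i → escape time 2

Answer: 222222
354222
555532
555532
555532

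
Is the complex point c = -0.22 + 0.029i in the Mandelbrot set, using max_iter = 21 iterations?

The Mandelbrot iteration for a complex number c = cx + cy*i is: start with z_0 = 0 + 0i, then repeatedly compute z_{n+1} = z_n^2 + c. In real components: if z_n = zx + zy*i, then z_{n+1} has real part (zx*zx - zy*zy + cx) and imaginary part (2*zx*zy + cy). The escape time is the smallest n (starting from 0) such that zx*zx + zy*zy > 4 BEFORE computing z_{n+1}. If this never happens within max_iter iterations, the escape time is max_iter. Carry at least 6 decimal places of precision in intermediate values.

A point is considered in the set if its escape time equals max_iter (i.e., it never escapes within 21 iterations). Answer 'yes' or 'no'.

Answer: yes

Derivation:
z_0 = 0 + 0i, c = -0.2200 + 0.0290i
Iter 1: z = -0.2200 + 0.0290i, |z|^2 = 0.0492
Iter 2: z = -0.1724 + 0.0162i, |z|^2 = 0.0300
Iter 3: z = -0.1905 + 0.0234i, |z|^2 = 0.0368
Iter 4: z = -0.1842 + 0.0201i, |z|^2 = 0.0344
Iter 5: z = -0.1865 + 0.0216i, |z|^2 = 0.0352
Iter 6: z = -0.1857 + 0.0209i, |z|^2 = 0.0349
Iter 7: z = -0.1860 + 0.0212i, |z|^2 = 0.0350
Iter 8: z = -0.1859 + 0.0211i, |z|^2 = 0.0350
Iter 9: z = -0.1859 + 0.0212i, |z|^2 = 0.0350
Iter 10: z = -0.1859 + 0.0211i, |z|^2 = 0.0350
Iter 11: z = -0.1859 + 0.0211i, |z|^2 = 0.0350
Iter 12: z = -0.1859 + 0.0211i, |z|^2 = 0.0350
Iter 13: z = -0.1859 + 0.0211i, |z|^2 = 0.0350
Iter 14: z = -0.1859 + 0.0211i, |z|^2 = 0.0350
Iter 15: z = -0.1859 + 0.0211i, |z|^2 = 0.0350
Iter 16: z = -0.1859 + 0.0211i, |z|^2 = 0.0350
Iter 17: z = -0.1859 + 0.0211i, |z|^2 = 0.0350
Iter 18: z = -0.1859 + 0.0211i, |z|^2 = 0.0350
Iter 19: z = -0.1859 + 0.0211i, |z|^2 = 0.0350
Iter 20: z = -0.1859 + 0.0211i, |z|^2 = 0.0350
Did not escape in 21 iterations → in set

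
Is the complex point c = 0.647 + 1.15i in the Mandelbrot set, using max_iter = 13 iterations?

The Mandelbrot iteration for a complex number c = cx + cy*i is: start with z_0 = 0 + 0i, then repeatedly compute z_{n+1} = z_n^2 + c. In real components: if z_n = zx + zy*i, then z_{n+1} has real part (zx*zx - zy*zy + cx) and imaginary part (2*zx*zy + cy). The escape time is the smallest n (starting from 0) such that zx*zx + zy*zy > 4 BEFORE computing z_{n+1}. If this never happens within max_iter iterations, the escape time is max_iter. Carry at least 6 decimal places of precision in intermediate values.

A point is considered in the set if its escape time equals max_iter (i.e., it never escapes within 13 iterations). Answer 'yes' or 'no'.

z_0 = 0 + 0i, c = 0.6470 + 1.1500i
Iter 1: z = 0.6470 + 1.1500i, |z|^2 = 1.7411
Iter 2: z = -0.2569 + 2.6381i, |z|^2 = 7.0256
Escaped at iteration 2

Answer: no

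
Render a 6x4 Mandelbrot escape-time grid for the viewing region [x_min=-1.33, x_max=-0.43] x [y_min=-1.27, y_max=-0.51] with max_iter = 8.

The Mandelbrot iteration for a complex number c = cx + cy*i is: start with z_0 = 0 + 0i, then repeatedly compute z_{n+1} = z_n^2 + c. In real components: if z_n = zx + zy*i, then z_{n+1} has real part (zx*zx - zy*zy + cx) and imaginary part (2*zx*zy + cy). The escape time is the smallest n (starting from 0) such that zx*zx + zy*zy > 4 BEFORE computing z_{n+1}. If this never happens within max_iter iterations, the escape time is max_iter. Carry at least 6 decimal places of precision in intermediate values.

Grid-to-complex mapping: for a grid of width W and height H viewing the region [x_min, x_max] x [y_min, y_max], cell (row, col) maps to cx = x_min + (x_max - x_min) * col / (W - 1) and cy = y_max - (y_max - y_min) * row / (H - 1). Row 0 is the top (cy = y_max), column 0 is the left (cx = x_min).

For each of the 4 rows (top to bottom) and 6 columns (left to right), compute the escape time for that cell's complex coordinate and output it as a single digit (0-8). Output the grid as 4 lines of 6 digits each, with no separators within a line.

Answer: 355688
334456
333344
222333

Derivation:
(row=0, col=0): c = -1.3300 + -0.5100i → escape time 3
(row=0, col=1): c = -1.1500 + -0.5100i → escape time 5
(row=0, col=2): c = -0.9700 + -0.5100i → escape time 5
(row=0, col=3): c = -0.7900 + -0.5100i → escape time 6
(row=0, col=4): c = -0.6100 + -0.5100i → escape time 8
(row=0, col=5): c = -0.4300 + -0.5100i → escape time 8
(row=1, col=0): c = -1.3300 + -0.7633i → escape time 3
(row=1, col=1): c = -1.1500 + -0.7633i → escape time 3
(row=1, col=2): c = -0.9700 + -0.7633i → escape time 4
(row=1, col=3): c = -0.7900 + -0.7633i → escape time 4
(row=1, col=4): c = -0.6100 + -0.7633i → escape time 5
(row=1, col=5): c = -0.4300 + -0.7633i → escape time 6
(row=2, col=0): c = -1.3300 + -1.0167i → escape time 3
(row=2, col=1): c = -1.1500 + -1.0167i → escape time 3
(row=2, col=2): c = -0.9700 + -1.0167i → escape time 3
(row=2, col=3): c = -0.7900 + -1.0167i → escape time 3
(row=2, col=4): c = -0.6100 + -1.0167i → escape time 4
(row=2, col=5): c = -0.4300 + -1.0167i → escape time 4
(row=3, col=0): c = -1.3300 + -1.2700i → escape time 2
(row=3, col=1): c = -1.1500 + -1.2700i → escape time 2
(row=3, col=2): c = -0.9700 + -1.2700i → escape time 2
(row=3, col=3): c = -0.7900 + -1.2700i → escape time 3
(row=3, col=4): c = -0.6100 + -1.2700i → escape time 3
(row=3, col=5): c = -0.4300 + -1.2700i → escape time 3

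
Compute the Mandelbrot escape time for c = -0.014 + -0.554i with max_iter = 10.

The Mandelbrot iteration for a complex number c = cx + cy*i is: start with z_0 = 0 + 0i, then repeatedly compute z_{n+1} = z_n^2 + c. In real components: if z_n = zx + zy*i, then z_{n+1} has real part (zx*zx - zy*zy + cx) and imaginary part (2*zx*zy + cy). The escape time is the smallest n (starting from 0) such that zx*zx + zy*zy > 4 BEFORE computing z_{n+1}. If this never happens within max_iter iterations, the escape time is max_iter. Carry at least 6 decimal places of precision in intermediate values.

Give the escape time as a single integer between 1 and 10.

Answer: 10

Derivation:
z_0 = 0 + 0i, c = -0.0140 + -0.5540i
Iter 1: z = -0.0140 + -0.5540i, |z|^2 = 0.3071
Iter 2: z = -0.3207 + -0.5385i, |z|^2 = 0.3928
Iter 3: z = -0.2011 + -0.2086i, |z|^2 = 0.0840
Iter 4: z = -0.0171 + -0.4701i, |z|^2 = 0.2213
Iter 5: z = -0.2347 + -0.5380i, |z|^2 = 0.3445
Iter 6: z = -0.2483 + -0.3015i, |z|^2 = 0.1525
Iter 7: z = -0.0432 + -0.4043i, |z|^2 = 0.1653
Iter 8: z = -0.1756 + -0.5190i, |z|^2 = 0.3002
Iter 9: z = -0.2526 + -0.3717i, |z|^2 = 0.2020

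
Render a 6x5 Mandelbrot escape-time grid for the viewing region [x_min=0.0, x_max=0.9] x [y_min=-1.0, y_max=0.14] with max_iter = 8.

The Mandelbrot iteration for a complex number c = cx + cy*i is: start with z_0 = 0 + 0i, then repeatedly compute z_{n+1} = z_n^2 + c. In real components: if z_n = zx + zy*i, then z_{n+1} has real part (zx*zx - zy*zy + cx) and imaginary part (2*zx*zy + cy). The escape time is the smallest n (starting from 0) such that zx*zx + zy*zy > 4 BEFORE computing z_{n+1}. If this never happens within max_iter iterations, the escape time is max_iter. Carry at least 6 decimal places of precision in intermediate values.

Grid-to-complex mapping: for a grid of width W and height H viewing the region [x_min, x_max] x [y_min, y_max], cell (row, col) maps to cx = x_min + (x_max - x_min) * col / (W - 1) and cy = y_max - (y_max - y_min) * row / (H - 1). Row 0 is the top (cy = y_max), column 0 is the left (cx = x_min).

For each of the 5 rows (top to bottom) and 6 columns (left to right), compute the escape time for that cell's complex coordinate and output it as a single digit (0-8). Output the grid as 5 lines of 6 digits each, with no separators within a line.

(row=0, col=0): c = 0.0000 + 0.1400i → escape time 8
(row=0, col=1): c = 0.1800 + 0.1400i → escape time 8
(row=0, col=2): c = 0.3600 + 0.1400i → escape time 8
(row=0, col=3): c = 0.5400 + 0.1400i → escape time 4
(row=0, col=4): c = 0.7200 + 0.1400i → escape time 3
(row=0, col=5): c = 0.9000 + 0.1400i → escape time 3
(row=1, col=0): c = 0.0000 + -0.1450i → escape time 8
(row=1, col=1): c = 0.1800 + -0.1450i → escape time 8
(row=1, col=2): c = 0.3600 + -0.1450i → escape time 8
(row=1, col=3): c = 0.5400 + -0.1450i → escape time 4
(row=1, col=4): c = 0.7200 + -0.1450i → escape time 3
(row=1, col=5): c = 0.9000 + -0.1450i → escape time 3
(row=2, col=0): c = 0.0000 + -0.4300i → escape time 8
(row=2, col=1): c = 0.1800 + -0.4300i → escape time 8
(row=2, col=2): c = 0.3600 + -0.4300i → escape time 8
(row=2, col=3): c = 0.5400 + -0.4300i → escape time 4
(row=2, col=4): c = 0.7200 + -0.4300i → escape time 3
(row=2, col=5): c = 0.9000 + -0.4300i → escape time 3
(row=3, col=0): c = 0.0000 + -0.7150i → escape time 8
(row=3, col=1): c = 0.1800 + -0.7150i → escape time 6
(row=3, col=2): c = 0.3600 + -0.7150i → escape time 6
(row=3, col=3): c = 0.5400 + -0.7150i → escape time 3
(row=3, col=4): c = 0.7200 + -0.7150i → escape time 3
(row=3, col=5): c = 0.9000 + -0.7150i → escape time 2
(row=4, col=0): c = 0.0000 + -1.0000i → escape time 8
(row=4, col=1): c = 0.1800 + -1.0000i → escape time 4
(row=4, col=2): c = 0.3600 + -1.0000i → escape time 3
(row=4, col=3): c = 0.5400 + -1.0000i → escape time 2
(row=4, col=4): c = 0.7200 + -1.0000i → escape time 2
(row=4, col=5): c = 0.9000 + -1.0000i → escape time 2

Answer: 888433
888433
888433
866332
843222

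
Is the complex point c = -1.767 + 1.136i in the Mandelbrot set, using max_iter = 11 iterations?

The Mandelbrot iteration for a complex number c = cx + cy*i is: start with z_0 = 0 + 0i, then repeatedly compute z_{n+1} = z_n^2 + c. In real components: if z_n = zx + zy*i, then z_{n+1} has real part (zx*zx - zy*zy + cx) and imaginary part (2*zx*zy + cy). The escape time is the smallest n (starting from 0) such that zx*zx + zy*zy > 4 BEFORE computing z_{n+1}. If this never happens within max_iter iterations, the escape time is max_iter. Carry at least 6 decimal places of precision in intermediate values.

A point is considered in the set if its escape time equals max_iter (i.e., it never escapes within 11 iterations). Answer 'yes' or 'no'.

z_0 = 0 + 0i, c = -1.7670 + 1.1360i
Iter 1: z = -1.7670 + 1.1360i, |z|^2 = 4.4128
Escaped at iteration 1

Answer: no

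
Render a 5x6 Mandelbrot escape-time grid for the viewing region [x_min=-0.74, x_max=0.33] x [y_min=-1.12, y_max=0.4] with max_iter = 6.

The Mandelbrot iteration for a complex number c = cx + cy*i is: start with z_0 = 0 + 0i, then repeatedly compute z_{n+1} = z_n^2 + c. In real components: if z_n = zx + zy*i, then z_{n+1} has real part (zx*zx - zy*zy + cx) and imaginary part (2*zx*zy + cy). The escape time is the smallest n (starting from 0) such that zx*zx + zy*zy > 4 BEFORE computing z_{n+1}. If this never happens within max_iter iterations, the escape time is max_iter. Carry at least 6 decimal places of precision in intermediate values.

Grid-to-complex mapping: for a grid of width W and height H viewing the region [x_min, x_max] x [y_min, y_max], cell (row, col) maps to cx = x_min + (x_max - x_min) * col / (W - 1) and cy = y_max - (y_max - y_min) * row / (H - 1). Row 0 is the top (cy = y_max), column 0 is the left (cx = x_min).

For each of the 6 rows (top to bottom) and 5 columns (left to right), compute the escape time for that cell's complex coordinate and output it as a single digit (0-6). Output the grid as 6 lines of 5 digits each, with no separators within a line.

Answer: 66666
66666
66666
66666
45664
33642

Derivation:
(row=0, col=0): c = -0.7400 + 0.4000i → escape time 6
(row=0, col=1): c = -0.4725 + 0.4000i → escape time 6
(row=0, col=2): c = -0.2050 + 0.4000i → escape time 6
(row=0, col=3): c = 0.0625 + 0.4000i → escape time 6
(row=0, col=4): c = 0.3300 + 0.4000i → escape time 6
(row=1, col=0): c = -0.7400 + 0.0960i → escape time 6
(row=1, col=1): c = -0.4725 + 0.0960i → escape time 6
(row=1, col=2): c = -0.2050 + 0.0960i → escape time 6
(row=1, col=3): c = 0.0625 + 0.0960i → escape time 6
(row=1, col=4): c = 0.3300 + 0.0960i → escape time 6
(row=2, col=0): c = -0.7400 + -0.2080i → escape time 6
(row=2, col=1): c = -0.4725 + -0.2080i → escape time 6
(row=2, col=2): c = -0.2050 + -0.2080i → escape time 6
(row=2, col=3): c = 0.0625 + -0.2080i → escape time 6
(row=2, col=4): c = 0.3300 + -0.2080i → escape time 6
(row=3, col=0): c = -0.7400 + -0.5120i → escape time 6
(row=3, col=1): c = -0.4725 + -0.5120i → escape time 6
(row=3, col=2): c = -0.2050 + -0.5120i → escape time 6
(row=3, col=3): c = 0.0625 + -0.5120i → escape time 6
(row=3, col=4): c = 0.3300 + -0.5120i → escape time 6
(row=4, col=0): c = -0.7400 + -0.8160i → escape time 4
(row=4, col=1): c = -0.4725 + -0.8160i → escape time 5
(row=4, col=2): c = -0.2050 + -0.8160i → escape time 6
(row=4, col=3): c = 0.0625 + -0.8160i → escape time 6
(row=4, col=4): c = 0.3300 + -0.8160i → escape time 4
(row=5, col=0): c = -0.7400 + -1.1200i → escape time 3
(row=5, col=1): c = -0.4725 + -1.1200i → escape time 3
(row=5, col=2): c = -0.2050 + -1.1200i → escape time 6
(row=5, col=3): c = 0.0625 + -1.1200i → escape time 4
(row=5, col=4): c = 0.3300 + -1.1200i → escape time 2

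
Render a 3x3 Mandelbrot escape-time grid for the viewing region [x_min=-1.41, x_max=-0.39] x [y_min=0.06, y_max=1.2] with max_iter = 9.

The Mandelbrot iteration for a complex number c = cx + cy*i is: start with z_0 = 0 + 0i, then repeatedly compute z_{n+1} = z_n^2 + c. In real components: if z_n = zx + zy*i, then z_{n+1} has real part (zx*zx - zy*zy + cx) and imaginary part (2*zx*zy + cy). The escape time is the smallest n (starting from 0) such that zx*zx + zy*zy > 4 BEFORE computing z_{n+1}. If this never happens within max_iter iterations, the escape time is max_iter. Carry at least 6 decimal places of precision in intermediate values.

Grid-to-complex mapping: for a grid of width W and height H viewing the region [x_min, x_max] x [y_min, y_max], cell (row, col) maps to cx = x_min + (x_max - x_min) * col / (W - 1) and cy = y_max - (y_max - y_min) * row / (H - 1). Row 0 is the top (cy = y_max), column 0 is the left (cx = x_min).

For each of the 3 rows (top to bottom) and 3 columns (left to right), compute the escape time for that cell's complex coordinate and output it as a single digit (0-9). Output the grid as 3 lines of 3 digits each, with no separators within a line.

Answer: 233
359
999

Derivation:
(row=0, col=0): c = -1.4100 + 1.2000i → escape time 2
(row=0, col=1): c = -0.9000 + 1.2000i → escape time 3
(row=0, col=2): c = -0.3900 + 1.2000i → escape time 3
(row=1, col=0): c = -1.4100 + 0.6300i → escape time 3
(row=1, col=1): c = -0.9000 + 0.6300i → escape time 5
(row=1, col=2): c = -0.3900 + 0.6300i → escape time 9
(row=2, col=0): c = -1.4100 + 0.0600i → escape time 9
(row=2, col=1): c = -0.9000 + 0.0600i → escape time 9
(row=2, col=2): c = -0.3900 + 0.0600i → escape time 9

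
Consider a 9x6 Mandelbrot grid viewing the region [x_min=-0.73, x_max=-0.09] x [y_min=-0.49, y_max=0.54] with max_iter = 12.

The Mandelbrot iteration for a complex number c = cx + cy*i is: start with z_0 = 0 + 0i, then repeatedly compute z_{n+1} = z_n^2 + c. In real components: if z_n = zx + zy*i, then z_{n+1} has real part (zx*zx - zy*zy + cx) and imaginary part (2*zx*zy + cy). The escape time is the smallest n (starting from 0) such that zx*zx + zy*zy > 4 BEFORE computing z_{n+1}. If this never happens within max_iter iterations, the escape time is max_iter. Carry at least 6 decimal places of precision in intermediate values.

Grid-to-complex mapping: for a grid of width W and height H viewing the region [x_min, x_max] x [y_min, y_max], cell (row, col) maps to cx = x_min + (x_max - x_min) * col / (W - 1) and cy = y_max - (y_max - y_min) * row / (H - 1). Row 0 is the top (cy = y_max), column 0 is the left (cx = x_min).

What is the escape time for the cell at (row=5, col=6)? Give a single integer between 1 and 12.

Answer: 12

Derivation:
z_0 = 0 + 0i, c = -0.2500 + -0.4900i
Iter 1: z = -0.2500 + -0.4900i, |z|^2 = 0.3026
Iter 2: z = -0.4276 + -0.2450i, |z|^2 = 0.2429
Iter 3: z = -0.1272 + -0.2805i, |z|^2 = 0.0948
Iter 4: z = -0.3125 + -0.4187i, |z|^2 = 0.2729
Iter 5: z = -0.3276 + -0.2283i, |z|^2 = 0.1595
Iter 6: z = -0.1948 + -0.3404i, |z|^2 = 0.1538
Iter 7: z = -0.3279 + -0.3574i, |z|^2 = 0.2352
Iter 8: z = -0.2702 + -0.2556i, |z|^2 = 0.1384
Iter 9: z = -0.2423 + -0.3519i, |z|^2 = 0.1825
Iter 10: z = -0.3151 + -0.3195i, |z|^2 = 0.2013
Iter 11: z = -0.2528 + -0.2887i, |z|^2 = 0.1472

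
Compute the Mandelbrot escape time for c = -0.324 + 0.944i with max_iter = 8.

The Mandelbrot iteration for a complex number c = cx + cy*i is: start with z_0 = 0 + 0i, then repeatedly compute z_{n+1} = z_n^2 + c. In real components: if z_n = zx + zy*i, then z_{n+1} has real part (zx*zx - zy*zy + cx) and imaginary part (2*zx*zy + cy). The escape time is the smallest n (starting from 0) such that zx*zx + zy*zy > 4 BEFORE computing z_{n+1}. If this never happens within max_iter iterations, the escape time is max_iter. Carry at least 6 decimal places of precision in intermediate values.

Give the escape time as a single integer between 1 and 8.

z_0 = 0 + 0i, c = -0.3240 + 0.9440i
Iter 1: z = -0.3240 + 0.9440i, |z|^2 = 0.9961
Iter 2: z = -1.1102 + 0.3323i, |z|^2 = 1.3429
Iter 3: z = 0.7980 + 0.2062i, |z|^2 = 0.6794
Iter 4: z = 0.2703 + 1.2731i, |z|^2 = 1.6940
Iter 5: z = -1.8718 + 1.6324i, |z|^2 = 6.1682
Escaped at iteration 5

Answer: 5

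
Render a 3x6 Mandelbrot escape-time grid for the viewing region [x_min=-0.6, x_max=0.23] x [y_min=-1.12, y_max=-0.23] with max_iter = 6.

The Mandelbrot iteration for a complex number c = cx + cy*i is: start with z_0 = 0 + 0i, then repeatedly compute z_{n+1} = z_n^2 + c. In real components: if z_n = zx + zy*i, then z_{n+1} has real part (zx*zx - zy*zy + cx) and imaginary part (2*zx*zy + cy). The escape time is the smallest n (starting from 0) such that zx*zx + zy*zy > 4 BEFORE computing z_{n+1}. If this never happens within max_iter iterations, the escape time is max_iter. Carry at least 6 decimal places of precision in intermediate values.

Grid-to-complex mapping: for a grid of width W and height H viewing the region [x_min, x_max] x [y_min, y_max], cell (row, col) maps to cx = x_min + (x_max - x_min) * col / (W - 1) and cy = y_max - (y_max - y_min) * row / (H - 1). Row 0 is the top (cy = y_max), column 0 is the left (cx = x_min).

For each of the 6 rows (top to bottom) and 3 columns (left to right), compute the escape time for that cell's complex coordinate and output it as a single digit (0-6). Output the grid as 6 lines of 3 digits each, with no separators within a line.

Answer: 666
666
666
565
464
363

Derivation:
(row=0, col=0): c = -0.6000 + -0.2300i → escape time 6
(row=0, col=1): c = -0.1850 + -0.2300i → escape time 6
(row=0, col=2): c = 0.2300 + -0.2300i → escape time 6
(row=1, col=0): c = -0.6000 + -0.4080i → escape time 6
(row=1, col=1): c = -0.1850 + -0.4080i → escape time 6
(row=1, col=2): c = 0.2300 + -0.4080i → escape time 6
(row=2, col=0): c = -0.6000 + -0.5860i → escape time 6
(row=2, col=1): c = -0.1850 + -0.5860i → escape time 6
(row=2, col=2): c = 0.2300 + -0.5860i → escape time 6
(row=3, col=0): c = -0.6000 + -0.7640i → escape time 5
(row=3, col=1): c = -0.1850 + -0.7640i → escape time 6
(row=3, col=2): c = 0.2300 + -0.7640i → escape time 5
(row=4, col=0): c = -0.6000 + -0.9420i → escape time 4
(row=4, col=1): c = -0.1850 + -0.9420i → escape time 6
(row=4, col=2): c = 0.2300 + -0.9420i → escape time 4
(row=5, col=0): c = -0.6000 + -1.1200i → escape time 3
(row=5, col=1): c = -0.1850 + -1.1200i → escape time 6
(row=5, col=2): c = 0.2300 + -1.1200i → escape time 3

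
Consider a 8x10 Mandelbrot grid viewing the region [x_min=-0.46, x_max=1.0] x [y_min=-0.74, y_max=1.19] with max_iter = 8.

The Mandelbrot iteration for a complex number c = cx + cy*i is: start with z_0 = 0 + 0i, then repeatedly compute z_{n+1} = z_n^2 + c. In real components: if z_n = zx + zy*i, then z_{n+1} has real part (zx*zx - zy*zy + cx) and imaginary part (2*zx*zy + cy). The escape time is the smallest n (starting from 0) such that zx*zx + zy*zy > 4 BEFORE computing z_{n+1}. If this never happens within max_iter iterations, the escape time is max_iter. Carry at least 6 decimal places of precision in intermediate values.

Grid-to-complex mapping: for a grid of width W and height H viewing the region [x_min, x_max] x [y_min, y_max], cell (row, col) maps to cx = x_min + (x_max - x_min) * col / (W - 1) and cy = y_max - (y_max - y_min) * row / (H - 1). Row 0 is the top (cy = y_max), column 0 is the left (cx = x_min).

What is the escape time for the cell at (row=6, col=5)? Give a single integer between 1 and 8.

z_0 = 0 + 0i, c = 0.5829 + -0.0967i
Iter 1: z = 0.5829 + -0.0967i, |z|^2 = 0.3491
Iter 2: z = 0.9132 + -0.2094i, |z|^2 = 0.8778
Iter 3: z = 1.3730 + -0.4790i, |z|^2 = 2.1147
Iter 4: z = 2.2386 + -1.4121i, |z|^2 = 7.0054
Escaped at iteration 4

Answer: 4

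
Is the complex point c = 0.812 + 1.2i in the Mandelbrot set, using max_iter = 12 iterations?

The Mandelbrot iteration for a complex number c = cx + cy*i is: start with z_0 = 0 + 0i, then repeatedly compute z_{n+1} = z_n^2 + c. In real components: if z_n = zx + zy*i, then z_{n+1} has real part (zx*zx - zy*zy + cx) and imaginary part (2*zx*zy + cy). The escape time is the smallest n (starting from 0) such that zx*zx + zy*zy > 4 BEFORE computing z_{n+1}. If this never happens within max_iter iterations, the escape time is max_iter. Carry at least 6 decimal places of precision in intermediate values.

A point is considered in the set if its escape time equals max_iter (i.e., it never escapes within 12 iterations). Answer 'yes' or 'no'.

Answer: no

Derivation:
z_0 = 0 + 0i, c = 0.8120 + 1.2000i
Iter 1: z = 0.8120 + 1.2000i, |z|^2 = 2.0993
Iter 2: z = 0.0313 + 3.1488i, |z|^2 = 9.9159
Escaped at iteration 2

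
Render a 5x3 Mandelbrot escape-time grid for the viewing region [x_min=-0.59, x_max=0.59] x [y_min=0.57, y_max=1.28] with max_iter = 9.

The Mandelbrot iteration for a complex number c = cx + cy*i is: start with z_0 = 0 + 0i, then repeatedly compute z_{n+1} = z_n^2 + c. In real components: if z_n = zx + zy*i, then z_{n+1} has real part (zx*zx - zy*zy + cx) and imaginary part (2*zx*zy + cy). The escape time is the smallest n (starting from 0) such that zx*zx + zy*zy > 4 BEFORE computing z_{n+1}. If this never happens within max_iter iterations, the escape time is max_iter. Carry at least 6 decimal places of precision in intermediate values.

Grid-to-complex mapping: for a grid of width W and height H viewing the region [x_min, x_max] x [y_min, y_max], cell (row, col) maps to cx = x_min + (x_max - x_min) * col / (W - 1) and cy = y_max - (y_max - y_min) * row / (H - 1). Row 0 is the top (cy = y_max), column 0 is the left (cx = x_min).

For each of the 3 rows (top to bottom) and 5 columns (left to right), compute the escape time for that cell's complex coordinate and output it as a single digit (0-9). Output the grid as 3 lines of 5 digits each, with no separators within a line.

Answer: 33222
46742
99993

Derivation:
(row=0, col=0): c = -0.5900 + 1.2800i → escape time 3
(row=0, col=1): c = -0.2950 + 1.2800i → escape time 3
(row=0, col=2): c = 0.0000 + 1.2800i → escape time 2
(row=0, col=3): c = 0.2950 + 1.2800i → escape time 2
(row=0, col=4): c = 0.5900 + 1.2800i → escape time 2
(row=1, col=0): c = -0.5900 + 0.9250i → escape time 4
(row=1, col=1): c = -0.2950 + 0.9250i → escape time 6
(row=1, col=2): c = 0.0000 + 0.9250i → escape time 7
(row=1, col=3): c = 0.2950 + 0.9250i → escape time 4
(row=1, col=4): c = 0.5900 + 0.9250i → escape time 2
(row=2, col=0): c = -0.5900 + 0.5700i → escape time 9
(row=2, col=1): c = -0.2950 + 0.5700i → escape time 9
(row=2, col=2): c = 0.0000 + 0.5700i → escape time 9
(row=2, col=3): c = 0.2950 + 0.5700i → escape time 9
(row=2, col=4): c = 0.5900 + 0.5700i → escape time 3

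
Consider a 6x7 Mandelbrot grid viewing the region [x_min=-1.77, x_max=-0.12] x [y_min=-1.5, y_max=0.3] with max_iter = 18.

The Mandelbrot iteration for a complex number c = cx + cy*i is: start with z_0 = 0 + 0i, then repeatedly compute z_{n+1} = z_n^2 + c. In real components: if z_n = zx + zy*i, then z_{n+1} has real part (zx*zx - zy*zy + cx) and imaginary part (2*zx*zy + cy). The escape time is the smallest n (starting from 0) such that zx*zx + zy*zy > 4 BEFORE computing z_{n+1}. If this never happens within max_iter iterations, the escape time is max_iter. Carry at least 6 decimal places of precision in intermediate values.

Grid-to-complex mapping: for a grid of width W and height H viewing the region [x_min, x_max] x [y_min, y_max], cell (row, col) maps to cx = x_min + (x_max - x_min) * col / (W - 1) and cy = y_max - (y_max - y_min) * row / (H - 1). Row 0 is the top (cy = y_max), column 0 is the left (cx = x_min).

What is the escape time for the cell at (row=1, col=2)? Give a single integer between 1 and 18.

z_0 = 0 + 0i, c = -1.1100 + 0.0000i
Iter 1: z = -1.1100 + 0.0000i, |z|^2 = 1.2321
Iter 2: z = 0.1221 + 0.0000i, |z|^2 = 0.0149
Iter 3: z = -1.0951 + 0.0000i, |z|^2 = 1.1992
Iter 4: z = 0.0892 + 0.0000i, |z|^2 = 0.0080
Iter 5: z = -1.1020 + 0.0000i, |z|^2 = 1.2145
Iter 6: z = 0.1045 + 0.0000i, |z|^2 = 0.0109
Iter 7: z = -1.0991 + 0.0000i, |z|^2 = 1.2080
Iter 8: z = 0.0980 + 0.0000i, |z|^2 = 0.0096
Iter 9: z = -1.1004 + 0.0000i, |z|^2 = 1.2109
Iter 10: z = 0.1009 + 0.0000i, |z|^2 = 0.0102
Iter 11: z = -1.0998 + 0.0000i, |z|^2 = 1.2096
Iter 12: z = 0.0996 + 0.0000i, |z|^2 = 0.0099
Iter 13: z = -1.1001 + 0.0000i, |z|^2 = 1.2102
Iter 14: z = 0.1002 + 0.0000i, |z|^2 = 0.0100
Iter 15: z = -1.1000 + 0.0000i, |z|^2 = 1.2099
Iter 16: z = 0.0999 + 0.0000i, |z|^2 = 0.0100
Iter 17: z = -1.1000 + 0.0000i, |z|^2 = 1.2100

Answer: 18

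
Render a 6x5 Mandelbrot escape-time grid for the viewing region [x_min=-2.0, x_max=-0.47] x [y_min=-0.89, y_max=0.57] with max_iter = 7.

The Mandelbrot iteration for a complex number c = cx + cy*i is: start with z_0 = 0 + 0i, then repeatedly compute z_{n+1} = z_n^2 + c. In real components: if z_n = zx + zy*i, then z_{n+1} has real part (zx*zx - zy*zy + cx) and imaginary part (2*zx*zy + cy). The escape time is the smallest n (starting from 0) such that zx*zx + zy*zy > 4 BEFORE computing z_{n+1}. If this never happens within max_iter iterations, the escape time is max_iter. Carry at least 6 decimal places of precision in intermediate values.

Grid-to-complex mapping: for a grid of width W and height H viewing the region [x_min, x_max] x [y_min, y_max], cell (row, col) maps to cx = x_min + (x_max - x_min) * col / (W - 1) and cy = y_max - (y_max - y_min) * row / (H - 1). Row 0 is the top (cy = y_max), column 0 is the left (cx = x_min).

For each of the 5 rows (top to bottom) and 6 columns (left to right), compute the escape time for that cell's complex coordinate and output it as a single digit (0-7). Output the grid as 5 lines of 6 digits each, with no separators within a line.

Answer: 133467
147777
147777
133567
123345

Derivation:
(row=0, col=0): c = -2.0000 + 0.5700i → escape time 1
(row=0, col=1): c = -1.6940 + 0.5700i → escape time 3
(row=0, col=2): c = -1.3880 + 0.5700i → escape time 3
(row=0, col=3): c = -1.0820 + 0.5700i → escape time 4
(row=0, col=4): c = -0.7760 + 0.5700i → escape time 6
(row=0, col=5): c = -0.4700 + 0.5700i → escape time 7
(row=1, col=0): c = -2.0000 + 0.2050i → escape time 1
(row=1, col=1): c = -1.6940 + 0.2050i → escape time 4
(row=1, col=2): c = -1.3880 + 0.2050i → escape time 7
(row=1, col=3): c = -1.0820 + 0.2050i → escape time 7
(row=1, col=4): c = -0.7760 + 0.2050i → escape time 7
(row=1, col=5): c = -0.4700 + 0.2050i → escape time 7
(row=2, col=0): c = -2.0000 + -0.1600i → escape time 1
(row=2, col=1): c = -1.6940 + -0.1600i → escape time 4
(row=2, col=2): c = -1.3880 + -0.1600i → escape time 7
(row=2, col=3): c = -1.0820 + -0.1600i → escape time 7
(row=2, col=4): c = -0.7760 + -0.1600i → escape time 7
(row=2, col=5): c = -0.4700 + -0.1600i → escape time 7
(row=3, col=0): c = -2.0000 + -0.5250i → escape time 1
(row=3, col=1): c = -1.6940 + -0.5250i → escape time 3
(row=3, col=2): c = -1.3880 + -0.5250i → escape time 3
(row=3, col=3): c = -1.0820 + -0.5250i → escape time 5
(row=3, col=4): c = -0.7760 + -0.5250i → escape time 6
(row=3, col=5): c = -0.4700 + -0.5250i → escape time 7
(row=4, col=0): c = -2.0000 + -0.8900i → escape time 1
(row=4, col=1): c = -1.6940 + -0.8900i → escape time 2
(row=4, col=2): c = -1.3880 + -0.8900i → escape time 3
(row=4, col=3): c = -1.0820 + -0.8900i → escape time 3
(row=4, col=4): c = -0.7760 + -0.8900i → escape time 4
(row=4, col=5): c = -0.4700 + -0.8900i → escape time 5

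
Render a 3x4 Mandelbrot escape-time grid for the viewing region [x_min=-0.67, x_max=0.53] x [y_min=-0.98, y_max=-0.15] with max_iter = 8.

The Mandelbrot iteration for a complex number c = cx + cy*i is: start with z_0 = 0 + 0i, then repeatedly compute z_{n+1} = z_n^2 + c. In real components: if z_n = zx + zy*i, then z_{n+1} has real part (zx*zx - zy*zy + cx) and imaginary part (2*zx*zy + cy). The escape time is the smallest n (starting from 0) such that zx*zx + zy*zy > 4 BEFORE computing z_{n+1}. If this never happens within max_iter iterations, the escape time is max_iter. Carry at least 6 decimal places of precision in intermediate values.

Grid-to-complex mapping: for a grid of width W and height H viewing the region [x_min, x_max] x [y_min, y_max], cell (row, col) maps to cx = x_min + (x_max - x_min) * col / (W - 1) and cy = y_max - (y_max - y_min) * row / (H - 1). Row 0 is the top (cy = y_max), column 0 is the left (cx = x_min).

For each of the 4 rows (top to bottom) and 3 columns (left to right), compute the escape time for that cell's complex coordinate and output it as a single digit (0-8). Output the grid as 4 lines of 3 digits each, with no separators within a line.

Answer: 885
884
583
482

Derivation:
(row=0, col=0): c = -0.6700 + -0.1500i → escape time 8
(row=0, col=1): c = -0.0700 + -0.1500i → escape time 8
(row=0, col=2): c = 0.5300 + -0.1500i → escape time 5
(row=1, col=0): c = -0.6700 + -0.4267i → escape time 8
(row=1, col=1): c = -0.0700 + -0.4267i → escape time 8
(row=1, col=2): c = 0.5300 + -0.4267i → escape time 4
(row=2, col=0): c = -0.6700 + -0.7033i → escape time 5
(row=2, col=1): c = -0.0700 + -0.7033i → escape time 8
(row=2, col=2): c = 0.5300 + -0.7033i → escape time 3
(row=3, col=0): c = -0.6700 + -0.9800i → escape time 4
(row=3, col=1): c = -0.0700 + -0.9800i → escape time 8
(row=3, col=2): c = 0.5300 + -0.9800i → escape time 2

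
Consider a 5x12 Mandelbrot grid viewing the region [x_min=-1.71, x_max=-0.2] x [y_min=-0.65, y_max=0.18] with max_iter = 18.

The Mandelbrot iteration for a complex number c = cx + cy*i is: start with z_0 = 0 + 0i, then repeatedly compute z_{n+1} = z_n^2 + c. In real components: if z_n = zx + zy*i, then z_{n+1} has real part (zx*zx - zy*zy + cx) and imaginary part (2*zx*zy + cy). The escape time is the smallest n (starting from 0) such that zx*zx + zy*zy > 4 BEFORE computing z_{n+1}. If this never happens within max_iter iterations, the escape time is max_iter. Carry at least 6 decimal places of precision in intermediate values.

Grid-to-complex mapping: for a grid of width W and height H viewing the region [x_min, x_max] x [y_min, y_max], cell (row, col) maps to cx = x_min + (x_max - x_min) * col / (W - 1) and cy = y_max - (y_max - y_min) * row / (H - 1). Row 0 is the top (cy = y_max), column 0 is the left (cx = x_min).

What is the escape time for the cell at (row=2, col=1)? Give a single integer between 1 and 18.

z_0 = 0 + 0i, c = -1.3325 + 0.0291i
Iter 1: z = -1.3325 + 0.0291i, |z|^2 = 1.7764
Iter 2: z = 0.4422 + -0.0484i, |z|^2 = 0.1979
Iter 3: z = -1.1393 + -0.0137i, |z|^2 = 1.2982
Iter 4: z = -0.0347 + 0.0604i, |z|^2 = 0.0049
Iter 5: z = -1.3349 + 0.0249i, |z|^2 = 1.7827
Iter 6: z = 0.4490 + -0.0374i, |z|^2 = 0.2030
Iter 7: z = -1.1323 + -0.0045i, |z|^2 = 1.2822
Iter 8: z = -0.0503 + 0.0392i, |z|^2 = 0.0041
Iter 9: z = -1.3315 + 0.0251i, |z|^2 = 1.7735
Iter 10: z = 0.4398 + -0.0379i, |z|^2 = 0.1948
Iter 11: z = -1.1405 + -0.0042i, |z|^2 = 1.3008
Iter 12: z = -0.0317 + 0.0387i, |z|^2 = 0.0025
Iter 13: z = -1.3330 + 0.0266i, |z|^2 = 1.7776
Iter 14: z = 0.4437 + -0.0419i, |z|^2 = 0.1986
Iter 15: z = -1.1374 + -0.0081i, |z|^2 = 1.2938
Iter 16: z = -0.0388 + 0.0475i, |z|^2 = 0.0038
Iter 17: z = -1.3333 + 0.0254i, |z|^2 = 1.7782

Answer: 18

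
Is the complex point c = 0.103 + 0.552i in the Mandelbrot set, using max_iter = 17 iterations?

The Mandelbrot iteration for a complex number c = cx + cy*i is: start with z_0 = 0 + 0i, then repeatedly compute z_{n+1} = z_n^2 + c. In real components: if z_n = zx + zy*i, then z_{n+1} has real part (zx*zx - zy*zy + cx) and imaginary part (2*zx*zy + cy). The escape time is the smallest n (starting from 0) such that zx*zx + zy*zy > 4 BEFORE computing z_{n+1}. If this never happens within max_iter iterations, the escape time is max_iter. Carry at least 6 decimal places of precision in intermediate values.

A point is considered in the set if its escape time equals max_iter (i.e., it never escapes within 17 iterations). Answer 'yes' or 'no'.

Answer: yes

Derivation:
z_0 = 0 + 0i, c = 0.1030 + 0.5520i
Iter 1: z = 0.1030 + 0.5520i, |z|^2 = 0.3153
Iter 2: z = -0.1911 + 0.6657i, |z|^2 = 0.4797
Iter 3: z = -0.3037 + 0.2976i, |z|^2 = 0.1808
Iter 4: z = 0.1067 + 0.3713i, |z|^2 = 0.1492
Iter 5: z = -0.0235 + 0.6312i, |z|^2 = 0.3990
Iter 6: z = -0.2949 + 0.5224i, |z|^2 = 0.3598
Iter 7: z = -0.0829 + 0.2439i, |z|^2 = 0.0664
Iter 8: z = 0.0504 + 0.5115i, |z|^2 = 0.2642
Iter 9: z = -0.1561 + 0.6035i, |z|^2 = 0.3886
Iter 10: z = -0.2369 + 0.3635i, |z|^2 = 0.1883
Iter 11: z = 0.0270 + 0.3798i, |z|^2 = 0.1450
Iter 12: z = -0.0405 + 0.5725i, |z|^2 = 0.3294
Iter 13: z = -0.2231 + 0.5056i, |z|^2 = 0.3054
Iter 14: z = -0.1029 + 0.3264i, |z|^2 = 0.1171
Iter 15: z = 0.0070 + 0.4848i, |z|^2 = 0.2351
Iter 16: z = -0.1320 + 0.5588i, |z|^2 = 0.3297
Did not escape in 17 iterations → in set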